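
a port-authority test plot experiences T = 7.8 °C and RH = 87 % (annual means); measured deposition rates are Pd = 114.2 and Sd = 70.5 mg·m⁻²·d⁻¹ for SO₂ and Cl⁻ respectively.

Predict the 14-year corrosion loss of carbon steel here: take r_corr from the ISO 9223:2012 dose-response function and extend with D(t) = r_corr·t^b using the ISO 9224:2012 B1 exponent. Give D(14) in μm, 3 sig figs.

carbon steel: T≤10 °C ⇒ hinge +0.150·(7.8−10) = -0.3300
  Pd branch = 1.77·Pd^0.52·e^(0.02·RH+f) = 85.18 μm/a
  Sd branch = 0.102·Sd^0.62·e^(0.033·RH+0.04·T) = 34.42 μm/a
  sum: 85.18 + 34.42 → r_corr = 119.6 μm/a
Power-law: D(14) = r_corr · 14^0.523
  D(14) = 119.6 × 14^0.523 = 119.6 × 3.976 = 475.5 μm

D(14) = 475 μm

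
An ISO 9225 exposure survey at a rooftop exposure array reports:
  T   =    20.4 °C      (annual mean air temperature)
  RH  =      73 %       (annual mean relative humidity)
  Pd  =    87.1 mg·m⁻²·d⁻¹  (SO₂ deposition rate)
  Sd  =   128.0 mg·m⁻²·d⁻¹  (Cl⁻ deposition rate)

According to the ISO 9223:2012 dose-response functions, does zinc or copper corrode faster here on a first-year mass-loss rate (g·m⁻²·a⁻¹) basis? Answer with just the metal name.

zinc

zinc: temperature factor f = -0.071·(10.4) = -0.7384
  Pd branch = 0.0129·Pd^0.44·e^(0.046·RH+f) = 1.264 μm/a
  Sd branch = 0.0175·Sd^0.57·e^(0.008·RH+0.085·T) = 2.824 μm/a
  r_corr = 1.264 + 2.824 = 4.088 μm/a
  mass loss = 4.088 μm/a × 7.14 g/cm³ = 29.19 g·m⁻²·a⁻¹
copper: temperature factor f = -0.080·(10.4) = -0.8320
  Pd branch = 0.0053·Pd^0.26·e^(0.059·RH+f) = 0.5468 μm/a
  Cl⁻ term: 0.01025·128.0^0.27·exp(0.036·73+0.049·20.4) = 1.429
  sum: 0.5468 + 1.429 → r_corr = 1.976 μm/a
  mass loss = 1.976 μm/a × 8.96 g/cm³ = 17.71 g·m⁻²·a⁻¹
Ordering by g·m⁻²·a⁻¹: zinc (29.2) > copper (17.7)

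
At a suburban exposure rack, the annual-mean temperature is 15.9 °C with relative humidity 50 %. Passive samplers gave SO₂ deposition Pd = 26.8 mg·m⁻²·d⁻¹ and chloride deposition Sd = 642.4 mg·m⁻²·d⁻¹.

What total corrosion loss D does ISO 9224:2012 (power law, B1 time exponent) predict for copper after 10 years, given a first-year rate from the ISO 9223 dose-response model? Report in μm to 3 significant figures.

D(10) = 4.29 μm

copper: temperature factor f = -0.080·(5.9) = -0.4720
  SO₂ term: 0.0053·26.8^0.26·exp(0.059·50-0.4720) = 0.1485
  Cl⁻ term: 0.01025·642.4^0.27·exp(0.036·50+0.049·15.9) = 0.7743
  r_corr = 0.1485 + 0.7743 = 0.9228 μm/a
ISO 9224: D(t) = r_corr · t^b with b = 0.667 (copper, B1)
  D(10) = 0.9228 × 10^0.667 = 0.9228 × 4.645 = 4.287 μm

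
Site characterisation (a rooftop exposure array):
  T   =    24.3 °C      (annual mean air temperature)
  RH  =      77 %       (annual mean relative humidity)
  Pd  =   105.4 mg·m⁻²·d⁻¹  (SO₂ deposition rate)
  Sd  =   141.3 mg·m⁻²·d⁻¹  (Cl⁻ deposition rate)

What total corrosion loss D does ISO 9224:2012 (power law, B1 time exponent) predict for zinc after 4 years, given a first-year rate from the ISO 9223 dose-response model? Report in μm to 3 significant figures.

zinc: f(T) = -0.071·(T−10) [T>10 °C] = -1.0153
  Pd branch = 0.0129·Pd^0.44·e^(0.046·RH+f) = 1.253 μm/a
  Sd branch = 0.0175·Sd^0.57·e^(0.008·RH+0.085·T) = 4.297 μm/a
  sum: 1.253 + 4.297 → r_corr = 5.55 μm/a
Long-term exponent b (ISO 9224 Table 2, B1) = 0.813
  D(4) = 5.55 × 4^0.813 = 5.55 × 3.087 = 17.13 μm

D(4) = 17.1 μm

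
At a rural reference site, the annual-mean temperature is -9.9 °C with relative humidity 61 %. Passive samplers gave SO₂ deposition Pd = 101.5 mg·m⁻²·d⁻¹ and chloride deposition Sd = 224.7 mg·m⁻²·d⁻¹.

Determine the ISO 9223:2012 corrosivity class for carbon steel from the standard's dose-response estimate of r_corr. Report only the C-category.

C2

carbon steel: temperature factor f = +0.150·(-19.9) = -2.9850
  SO₂ term: 1.77·101.5^0.52·exp(0.02·61-2.9850) = 3.348
  Cl⁻ term: 0.102·224.7^0.62·exp(0.033·61+0.04·-9.9) = 14.75
  sum: 3.348 + 14.75 → r_corr = 18.1 μm/a
Category bounds: 1.3…25 μm/a bracket r_corr ⇒ C2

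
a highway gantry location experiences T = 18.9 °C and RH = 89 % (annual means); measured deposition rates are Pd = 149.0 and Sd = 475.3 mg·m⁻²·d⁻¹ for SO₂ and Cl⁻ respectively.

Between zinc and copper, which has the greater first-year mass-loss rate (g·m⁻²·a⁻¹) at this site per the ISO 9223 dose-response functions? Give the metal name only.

zinc

zinc: temperature factor f = -0.071·(8.9) = -0.6319
  SO₂ term: 0.0129·149.0^0.44·exp(0.046·89-0.6319) = 3.718
  Cl⁻ term: 0.0175·475.3^0.57·exp(0.008·89+0.085·18.9) = 5.968
  sum: 3.718 + 5.968 → r_corr = 9.686 μm/a
  mass loss = 9.686 μm/a × 7.14 g/cm³ = 69.16 g·m⁻²·a⁻¹
copper: T>10 °C ⇒ hinge -0.080·(18.9−10) = -0.7120
  Pd branch = 0.0053·Pd^0.26·e^(0.059·RH+f) = 1.822 μm/a
  Cl⁻ term: 0.01025·475.3^0.27·exp(0.036·89+0.049·18.9) = 3.367
  sum: 1.822 + 3.367 → r_corr = 5.189 μm/a
  mass loss = 5.189 μm/a × 8.96 g/cm³ = 46.49 g·m⁻²·a⁻¹
Ordering by g·m⁻²·a⁻¹: zinc (69.2) > copper (46.5)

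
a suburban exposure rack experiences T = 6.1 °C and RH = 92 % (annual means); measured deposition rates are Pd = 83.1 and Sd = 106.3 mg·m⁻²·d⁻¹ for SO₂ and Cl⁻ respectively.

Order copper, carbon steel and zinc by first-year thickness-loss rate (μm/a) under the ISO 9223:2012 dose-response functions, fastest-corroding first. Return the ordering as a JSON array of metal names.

copper: T≤10 °C ⇒ hinge +0.126·(6.1−10) = -0.4914
  SO₂ term: 0.0053·83.1^0.26·exp(0.059·92-0.4914) = 2.33
  Cl⁻ term: 0.01025·106.3^0.27·exp(0.036·92+0.049·6.1) = 1.337
  sum: 2.33 + 1.337 → r_corr = 3.667 μm/a
carbon steel: f(T) = +0.150·(T−10) [T≤10 °C] = -0.5850
  SO₂ term: 1.77·83.1^0.52·exp(0.02·92-0.5850) = 61.83
  Cl⁻ term: 0.102·106.3^0.62·exp(0.033·92+0.04·6.1) = 48.93
  sum: 61.83 + 48.93 → r_corr = 110.8 μm/a
zinc: temperature factor f = +0.038·(-3.9) = -0.1482
  Pd branch = 0.0129·Pd^0.44·e^(0.046·RH+f) = 5.355 μm/a
  Cl⁻ term: 0.0175·106.3^0.57·exp(0.008·92+0.085·6.1) = 0.877
  r_corr = 5.355 + 0.877 = 6.232 μm/a
Ordering by μm/a: carbon steel (111) > zinc (6.23) > copper (3.67)

["carbon steel", "zinc", "copper"]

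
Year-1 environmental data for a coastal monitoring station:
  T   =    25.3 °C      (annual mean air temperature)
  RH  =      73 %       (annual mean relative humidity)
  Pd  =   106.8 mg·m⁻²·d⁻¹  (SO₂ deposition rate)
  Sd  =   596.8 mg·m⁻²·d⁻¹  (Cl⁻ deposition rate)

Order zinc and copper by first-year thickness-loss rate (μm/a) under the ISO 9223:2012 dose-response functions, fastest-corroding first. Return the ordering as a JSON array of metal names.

zinc: temperature factor f = -0.071·(15.3) = -1.0863
  sulphur-dioxide contribution → 0.9767 μm/a
  chloride contribution → 10.3 μm/a
  total first-year rate 11.28 μm/a
copper: temperature factor f = -0.080·(15.3) = -1.2240
  sulphur-dioxide contribution → 0.3896 μm/a
  chloride contribution → 2.754 μm/a
  ⇒ r_corr(copper) = 3.143 μm/a
Ordering by μm/a: zinc (11.3) > copper (3.14)

["zinc", "copper"]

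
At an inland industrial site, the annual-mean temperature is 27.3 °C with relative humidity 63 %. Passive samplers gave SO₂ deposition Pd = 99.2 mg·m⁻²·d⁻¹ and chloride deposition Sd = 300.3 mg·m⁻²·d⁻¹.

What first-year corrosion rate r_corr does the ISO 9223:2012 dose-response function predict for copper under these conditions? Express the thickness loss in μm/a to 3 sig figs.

r_corr = 1.94 μm/a

copper: f(T) = -0.080·(T−10) [T>10 °C] = -1.3840
  sulphur-dioxide contribution → 0.1805 μm/a
  chloride contribution → 1.76 μm/a
  ⇒ r_corr(copper) = 1.941 μm/a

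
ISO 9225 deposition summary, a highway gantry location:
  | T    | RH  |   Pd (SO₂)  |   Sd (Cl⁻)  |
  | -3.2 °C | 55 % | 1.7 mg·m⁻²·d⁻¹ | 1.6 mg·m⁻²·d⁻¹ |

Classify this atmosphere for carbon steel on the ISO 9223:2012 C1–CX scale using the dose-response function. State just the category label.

C2

carbon steel: f(T) = +0.150·(T−10) [T≤10 °C] = -1.9800
  Pd branch = 1.77·Pd^0.52·e^(0.02·RH+f) = 0.9674 μm/a
  Cl⁻ term: 0.102·1.6^0.62·exp(0.033·55+0.04·-3.2) = 0.7376
  sum: 0.9674 + 0.7376 → r_corr = 1.705 μm/a
Category bounds: 1.3…25 μm/a bracket r_corr ⇒ C2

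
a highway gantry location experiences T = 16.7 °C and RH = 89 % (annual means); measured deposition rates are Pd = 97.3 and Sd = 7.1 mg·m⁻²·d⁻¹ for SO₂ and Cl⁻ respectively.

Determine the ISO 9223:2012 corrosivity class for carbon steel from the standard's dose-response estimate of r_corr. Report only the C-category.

carbon steel: T>10 °C ⇒ hinge -0.054·(16.7−10) = -0.3618
  sulphur-dioxide contribution → 79.01 μm/a
  chloride contribution → 12.65 μm/a
  ⇒ r_corr(carbon steel) = 91.66 μm/a
ISO 9223 Table 2 (carbon steel): 80 < 91.7 ≤ 200 μm/a ⇒ C5

C5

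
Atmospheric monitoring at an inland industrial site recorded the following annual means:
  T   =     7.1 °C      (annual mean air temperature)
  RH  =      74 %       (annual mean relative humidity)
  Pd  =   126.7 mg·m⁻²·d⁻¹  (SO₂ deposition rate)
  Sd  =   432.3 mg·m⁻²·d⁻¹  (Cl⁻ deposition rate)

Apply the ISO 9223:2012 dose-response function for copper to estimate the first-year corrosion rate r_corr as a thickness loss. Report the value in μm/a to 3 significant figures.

r_corr = 2.09 μm/a

copper: temperature factor f = +0.126·(-2.9) = -0.3654
  Pd branch = 0.0053·Pd^0.26·e^(0.059·RH+f) = 1.02 μm/a
  Sd branch = 0.01025·Sd^0.27·e^(0.036·RH+0.049·T) = 1.073 μm/a
  r_corr = 1.02 + 1.073 = 2.092 μm/a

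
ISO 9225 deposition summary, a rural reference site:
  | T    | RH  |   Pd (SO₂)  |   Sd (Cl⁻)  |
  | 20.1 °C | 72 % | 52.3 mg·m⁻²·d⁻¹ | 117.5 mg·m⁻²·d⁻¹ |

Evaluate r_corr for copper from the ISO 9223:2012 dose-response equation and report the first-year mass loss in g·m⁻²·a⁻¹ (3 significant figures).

r_corr = 16.0 g·m⁻²·a⁻¹

copper: temperature factor f = -0.080·(10.1) = -0.8080
  sulphur-dioxide contribution → 0.4624 μm/a
  chloride contribution → 1.328 μm/a
  ⇒ r_corr(copper) = 1.79 μm/a
Convert to mass loss: 1.79 μm/a × 8.96 g/cm³ = 16.04 g·m⁻²·a⁻¹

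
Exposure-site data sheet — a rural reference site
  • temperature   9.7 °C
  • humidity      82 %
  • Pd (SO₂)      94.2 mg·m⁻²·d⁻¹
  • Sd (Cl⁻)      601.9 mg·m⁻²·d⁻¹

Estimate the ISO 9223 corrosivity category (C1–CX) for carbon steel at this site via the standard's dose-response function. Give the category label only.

CX

carbon steel: temperature factor f = +0.150·(-0.3) = -0.0450
  Pd branch = 1.77·Pd^0.52·e^(0.02·RH+f) = 92.72 μm/a
  Sd branch = 0.102·Sd^0.62·e^(0.033·RH+0.04·T) = 119 μm/a
  r_corr = 92.72 + 119 = 211.7 μm/a
Category bounds: 200…700 μm/a bracket r_corr ⇒ CX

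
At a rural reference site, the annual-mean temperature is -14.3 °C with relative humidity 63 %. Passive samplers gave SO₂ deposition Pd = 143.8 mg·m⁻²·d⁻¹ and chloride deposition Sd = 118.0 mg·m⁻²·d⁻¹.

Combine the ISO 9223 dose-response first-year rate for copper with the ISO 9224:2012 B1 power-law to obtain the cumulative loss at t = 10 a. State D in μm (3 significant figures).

copper: f(T) = +0.126·(T−10) [T≤10 °C] = -3.0618
  sulphur-dioxide contribution → 0.03714 μm/a
  chloride contribution → 0.1782 μm/a
  total first-year rate 0.2153 μm/a
ISO 9224: D(t) = r_corr · t^b with b = 0.667 (copper, B1)
  D(10) = 0.2153 × 10^0.667 = 0.2153 × 4.645 = 1 μm

D(10) = 1.00 μm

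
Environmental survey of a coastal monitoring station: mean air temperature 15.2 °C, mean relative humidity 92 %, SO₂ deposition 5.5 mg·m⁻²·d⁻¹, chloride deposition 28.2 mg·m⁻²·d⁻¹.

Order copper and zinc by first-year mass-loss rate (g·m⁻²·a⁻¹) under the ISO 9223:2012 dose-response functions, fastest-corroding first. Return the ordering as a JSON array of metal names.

["copper", "zinc"]

copper: f(T) = -0.080·(T−10) [T>10 °C] = -0.4160
  Pd branch = 0.0053·Pd^0.26·e^(0.059·RH+f) = 1.24 μm/a
  Sd branch = 0.01025·Sd^0.27·e^(0.036·RH+0.049·T) = 1.459 μm/a
  r_corr = 1.24 + 1.459 = 2.699 μm/a
  mass loss = 2.699 μm/a × 8.96 g/cm³ = 24.19 g·m⁻²·a⁻¹
zinc: f(T) = -0.071·(T−10) [T>10 °C] = -0.3692
  Pd branch = 0.0129·Pd^0.44·e^(0.046·RH+f) = 1.3 μm/a
  Sd branch = 0.0175·Sd^0.57·e^(0.008·RH+0.085·T) = 0.8921 μm/a
  r_corr = 1.3 + 0.8921 = 2.192 μm/a
  mass loss = 2.192 μm/a × 7.14 g/cm³ = 15.65 g·m⁻²·a⁻¹
Ordering by g·m⁻²·a⁻¹: copper (24.2) > zinc (15.7)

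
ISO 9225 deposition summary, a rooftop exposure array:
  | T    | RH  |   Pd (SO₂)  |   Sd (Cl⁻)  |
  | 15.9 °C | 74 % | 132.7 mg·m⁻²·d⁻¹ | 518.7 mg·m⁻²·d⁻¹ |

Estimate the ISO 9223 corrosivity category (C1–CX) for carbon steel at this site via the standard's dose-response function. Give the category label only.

carbon steel: T>10 °C ⇒ hinge -0.054·(15.9−10) = -0.3186
  Pd branch = 1.77·Pd^0.52·e^(0.02·RH+f) = 71.82 μm/a
  Cl⁻ term: 0.102·518.7^0.62·exp(0.033·74+0.04·15.9) = 106.8
  sum: 71.82 + 106.8 → r_corr = 178.6 μm/a
ISO 9223 Table 2 (carbon steel): 80 < 179 ≤ 200 μm/a ⇒ C5

C5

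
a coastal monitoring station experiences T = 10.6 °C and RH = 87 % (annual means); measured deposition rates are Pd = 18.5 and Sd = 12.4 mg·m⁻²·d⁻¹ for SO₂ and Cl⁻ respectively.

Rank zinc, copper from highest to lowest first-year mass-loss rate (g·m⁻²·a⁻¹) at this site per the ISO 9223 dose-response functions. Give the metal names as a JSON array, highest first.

["copper", "zinc"]

zinc: temperature factor f = -0.071·(0.6) = -0.0426
  Pd branch = 0.0129·Pd^0.44·e^(0.046·RH+f) = 2.442 μm/a
  Cl⁻ term: 0.0175·12.4^0.57·exp(0.008·87+0.085·10.6) = 0.363
  sum: 2.442 + 0.363 → r_corr = 2.805 μm/a
  mass loss = 2.805 μm/a × 7.14 g/cm³ = 20.03 g·m⁻²·a⁻¹
copper: temperature factor f = -0.080·(0.6) = -0.0480
  SO₂ term: 0.0053·18.5^0.26·exp(0.059·87-0.0480) = 1.829
  Cl⁻ term: 0.01025·12.4^0.27·exp(0.036·87+0.049·10.6) = 0.7793
  r_corr = 1.829 + 0.7793 = 2.608 μm/a
  mass loss = 2.608 μm/a × 8.96 g/cm³ = 23.37 g·m⁻²·a⁻¹
Ordering by g·m⁻²·a⁻¹: copper (23.4) > zinc (20)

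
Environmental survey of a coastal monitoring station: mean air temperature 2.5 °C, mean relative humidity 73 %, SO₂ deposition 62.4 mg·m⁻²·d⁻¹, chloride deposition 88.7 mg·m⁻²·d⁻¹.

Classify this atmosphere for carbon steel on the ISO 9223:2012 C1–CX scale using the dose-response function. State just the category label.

C3

carbon steel: f(T) = +0.150·(T−10) [T≤10 °C] = -1.1250
  sulphur-dioxide contribution → 21.23 μm/a
  chloride contribution → 20.23 μm/a
  total first-year rate 41.46 μm/a
Category bounds: 25…50 μm/a bracket r_corr ⇒ C3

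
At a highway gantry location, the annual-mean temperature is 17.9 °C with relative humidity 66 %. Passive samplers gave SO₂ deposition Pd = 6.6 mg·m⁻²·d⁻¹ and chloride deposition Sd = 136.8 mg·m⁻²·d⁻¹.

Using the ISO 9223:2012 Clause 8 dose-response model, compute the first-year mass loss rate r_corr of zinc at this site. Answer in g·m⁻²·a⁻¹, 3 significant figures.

zinc: f(T) = -0.071·(T−10) [T>10 °C] = -0.5609
  Pd branch = 0.0129·Pd^0.44·e^(0.046·RH+f) = 0.3517 μm/a
  Cl⁻ term: 0.0175·136.8^0.57·exp(0.008·66+0.085·17.9) = 2.242
  r_corr = 0.3517 + 2.242 = 2.594 μm/a
Convert to mass loss: 2.594 μm/a × 7.14 g/cm³ = 18.52 g·m⁻²·a⁻¹

r_corr = 18.5 g·m⁻²·a⁻¹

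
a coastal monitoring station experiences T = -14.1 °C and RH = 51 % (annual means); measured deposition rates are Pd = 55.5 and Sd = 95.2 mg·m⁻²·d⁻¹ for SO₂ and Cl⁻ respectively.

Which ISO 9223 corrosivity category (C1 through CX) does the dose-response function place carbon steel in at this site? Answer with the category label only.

C2

carbon steel: temperature factor f = +0.150·(-24.1) = -3.6150
  Pd branch = 1.77·Pd^0.52·e^(0.02·RH+f) = 1.067 μm/a
  Cl⁻ term: 0.102·95.2^0.62·exp(0.033·51+0.04·-14.1) = 5.264
  sum: 1.067 + 5.264 → r_corr = 6.331 μm/a
Category bounds: 1.3…25 μm/a bracket r_corr ⇒ C2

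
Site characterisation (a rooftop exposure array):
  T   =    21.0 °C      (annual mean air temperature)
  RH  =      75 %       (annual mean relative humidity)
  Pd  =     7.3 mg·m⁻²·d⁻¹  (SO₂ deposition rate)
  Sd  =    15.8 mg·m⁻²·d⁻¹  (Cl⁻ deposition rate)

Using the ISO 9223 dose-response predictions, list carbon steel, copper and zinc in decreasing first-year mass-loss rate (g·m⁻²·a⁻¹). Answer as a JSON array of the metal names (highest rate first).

["carbon steel", "copper", "zinc"]

carbon steel: T>10 °C ⇒ hinge -0.054·(21.0−10) = -0.5940
  sulphur-dioxide contribution → 12.31 μm/a
  chloride contribution → 15.54 μm/a
  total first-year rate 27.85 μm/a
  mass loss = 27.85 μm/a × 7.85 g/cm³ = 218.6 g·m⁻²·a⁻¹
copper: temperature factor f = -0.080·(11.0) = -0.8800
  sulphur-dioxide contribution → 0.3078 μm/a
  chloride contribution → 0.8992 μm/a
  total first-year rate 1.207 μm/a
  mass loss = 1.207 μm/a × 8.96 g/cm³ = 10.81 g·m⁻²·a⁻¹
zinc: f(T) = -0.071·(T−10) [T>10 °C] = -0.7810
  sulphur-dioxide contribution → 0.4463 μm/a
  chloride contribution → 0.9164 μm/a
  ⇒ r_corr(zinc) = 1.363 μm/a
  mass loss = 1.363 μm/a × 7.14 g/cm³ = 9.729 g·m⁻²·a⁻¹
Ordering by g·m⁻²·a⁻¹: carbon steel (219) > copper (10.8) > zinc (9.73)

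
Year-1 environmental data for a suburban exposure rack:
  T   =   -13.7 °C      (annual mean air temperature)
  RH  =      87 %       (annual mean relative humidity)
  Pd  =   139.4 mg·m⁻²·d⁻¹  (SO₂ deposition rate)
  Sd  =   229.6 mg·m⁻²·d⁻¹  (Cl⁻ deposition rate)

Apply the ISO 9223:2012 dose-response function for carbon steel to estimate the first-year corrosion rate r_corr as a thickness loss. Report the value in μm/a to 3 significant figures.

r_corr = 34.0 μm/a

carbon steel: f(T) = +0.150·(T−10) [T≤10 °C] = -3.5550
  SO₂ term: 1.77·139.4^0.52·exp(0.02·87-3.5550) = 3.756
  Sd branch = 0.102·Sd^0.62·e^(0.033·RH+0.04·T) = 30.29 μm/a
  r_corr = 3.756 + 30.29 = 34.04 μm/a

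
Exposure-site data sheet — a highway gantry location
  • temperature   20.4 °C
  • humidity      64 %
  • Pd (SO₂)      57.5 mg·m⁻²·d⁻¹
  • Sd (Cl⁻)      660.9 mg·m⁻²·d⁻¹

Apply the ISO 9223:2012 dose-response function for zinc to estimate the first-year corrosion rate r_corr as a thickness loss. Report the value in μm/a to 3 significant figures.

r_corr = 7.39 μm/a

zinc: temperature factor f = -0.071·(10.4) = -0.7384
  sulphur-dioxide contribution → 0.6962 μm/a
  chloride contribution → 6.698 μm/a
  total first-year rate 7.394 μm/a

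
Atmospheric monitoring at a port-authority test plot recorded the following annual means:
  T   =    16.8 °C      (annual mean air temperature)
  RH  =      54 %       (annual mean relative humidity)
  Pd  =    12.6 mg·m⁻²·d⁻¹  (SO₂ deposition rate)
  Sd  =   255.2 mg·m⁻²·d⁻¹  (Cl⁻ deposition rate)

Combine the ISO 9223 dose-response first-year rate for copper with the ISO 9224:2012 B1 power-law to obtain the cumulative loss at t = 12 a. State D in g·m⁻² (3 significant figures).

copper: T>10 °C ⇒ hinge -0.080·(16.8−10) = -0.5440
  SO₂ term: 0.0053·12.6^0.26·exp(0.059·54-0.5440) = 0.1438
  Sd branch = 0.01025·Sd^0.27·e^(0.036·RH+0.049·T) = 0.7284 μm/a
  sum: 0.1438 + 0.7284 → r_corr = 0.8722 μm/a
Long-term exponent b (ISO 9224 Table 2, B1) = 0.667
  D(12) = 0.8722 × 12^0.667 = 0.8722 × 5.246 = 4.575 μm
  Mass loss = 4.575 μm × 8.96 g/cm³ = 41 g·m⁻²

D(12) = 41.0 g·m⁻²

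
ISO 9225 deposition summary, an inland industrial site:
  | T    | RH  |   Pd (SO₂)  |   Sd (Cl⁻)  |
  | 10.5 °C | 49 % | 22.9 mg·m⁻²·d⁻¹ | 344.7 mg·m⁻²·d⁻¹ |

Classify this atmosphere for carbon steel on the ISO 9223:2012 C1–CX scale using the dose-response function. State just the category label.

C4

carbon steel: temperature factor f = -0.054·(0.5) = -0.0270
  Pd branch = 1.77·Pd^0.52·e^(0.02·RH+f) = 23.39 μm/a
  Sd branch = 0.102·Sd^0.62·e^(0.033·RH+0.04·T) = 29.27 μm/a
  r_corr = 23.39 + 29.27 = 52.66 μm/a
52.7 μm/a falls in (50, 80] for carbon steel → category C4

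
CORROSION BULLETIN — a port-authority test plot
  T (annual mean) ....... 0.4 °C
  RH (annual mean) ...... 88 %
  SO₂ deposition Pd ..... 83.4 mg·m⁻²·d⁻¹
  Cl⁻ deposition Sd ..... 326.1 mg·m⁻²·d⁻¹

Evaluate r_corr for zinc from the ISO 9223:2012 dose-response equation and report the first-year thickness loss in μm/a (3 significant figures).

zinc: temperature factor f = +0.038·(-9.6) = -0.3648
  Pd branch = 0.0129·Pd^0.44·e^(0.046·RH+f) = 3.593 μm/a
  Sd branch = 0.0175·Sd^0.57·e^(0.008·RH+0.085·T) = 0.9912 μm/a
  sum: 3.593 + 0.9912 → r_corr = 4.585 μm/a

r_corr = 4.58 μm/a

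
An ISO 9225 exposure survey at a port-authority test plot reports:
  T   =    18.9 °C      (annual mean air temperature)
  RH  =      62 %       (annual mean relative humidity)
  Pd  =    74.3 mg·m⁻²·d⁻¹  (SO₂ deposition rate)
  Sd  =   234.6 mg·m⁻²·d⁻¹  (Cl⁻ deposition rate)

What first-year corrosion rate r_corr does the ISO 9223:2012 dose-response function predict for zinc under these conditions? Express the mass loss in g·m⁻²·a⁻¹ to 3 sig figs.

zinc: temperature factor f = -0.071·(8.9) = -0.6319
  Pd branch = 0.0129·Pd^0.44·e^(0.046·RH+f) = 0.7907 μm/a
  Cl⁻ term: 0.0175·234.6^0.57·exp(0.008·62+0.085·18.9) = 3.215
  r_corr = 0.7907 + 3.215 = 4.006 μm/a
Convert to mass loss: 4.006 μm/a × 7.14 g/cm³ = 28.6 g·m⁻²·a⁻¹

r_corr = 28.6 g·m⁻²·a⁻¹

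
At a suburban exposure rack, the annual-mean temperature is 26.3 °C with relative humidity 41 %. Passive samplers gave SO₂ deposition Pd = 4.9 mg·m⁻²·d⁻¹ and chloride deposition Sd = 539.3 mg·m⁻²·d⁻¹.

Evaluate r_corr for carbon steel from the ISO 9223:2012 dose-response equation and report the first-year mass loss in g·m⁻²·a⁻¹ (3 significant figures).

carbon steel: f(T) = -0.054·(T−10) [T>10 °C] = -0.8802
  SO₂ term: 1.77·4.9^0.52·exp(0.02·41-0.8802) = 3.808
  Cl⁻ term: 0.102·539.3^0.62·exp(0.033·41+0.04·26.3) = 55.82
  sum: 3.808 + 55.82 → r_corr = 59.63 μm/a
Convert to mass loss: 59.63 μm/a × 7.85 g/cm³ = 468.1 g·m⁻²·a⁻¹

r_corr = 468 g·m⁻²·a⁻¹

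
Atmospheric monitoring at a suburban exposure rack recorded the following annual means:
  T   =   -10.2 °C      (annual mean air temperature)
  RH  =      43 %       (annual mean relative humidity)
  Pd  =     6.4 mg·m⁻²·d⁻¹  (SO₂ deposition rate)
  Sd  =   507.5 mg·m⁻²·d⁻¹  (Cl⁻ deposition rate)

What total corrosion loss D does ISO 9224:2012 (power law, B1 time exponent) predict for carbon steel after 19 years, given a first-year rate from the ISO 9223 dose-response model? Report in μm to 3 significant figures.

D(19) = 64.7 μm

carbon steel: f(T) = +0.150·(T−10) [T≤10 °C] = -3.0300
  sulphur-dioxide contribution → 0.5306 μm/a
  chloride contribution → 13.34 μm/a
  ⇒ r_corr(carbon steel) = 13.87 μm/a
Long-term exponent b (ISO 9224 Table 2, B1) = 0.523
  D(19) = 13.87 × 19^0.523 = 13.87 × 4.664 = 64.68 μm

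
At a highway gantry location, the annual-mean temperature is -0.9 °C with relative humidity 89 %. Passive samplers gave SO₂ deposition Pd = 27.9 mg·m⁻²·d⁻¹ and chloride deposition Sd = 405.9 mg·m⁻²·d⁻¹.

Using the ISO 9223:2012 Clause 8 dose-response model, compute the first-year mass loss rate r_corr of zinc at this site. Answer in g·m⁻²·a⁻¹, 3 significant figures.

zinc: temperature factor f = +0.038·(-10.9) = -0.4142
  sulphur-dioxide contribution → 2.212 μm/a
  chloride contribution → 1.014 μm/a
  ⇒ r_corr(zinc) = 3.225 μm/a
Convert to mass loss: 3.225 μm/a × 7.14 g/cm³ = 23.03 g·m⁻²·a⁻¹

r_corr = 23.0 g·m⁻²·a⁻¹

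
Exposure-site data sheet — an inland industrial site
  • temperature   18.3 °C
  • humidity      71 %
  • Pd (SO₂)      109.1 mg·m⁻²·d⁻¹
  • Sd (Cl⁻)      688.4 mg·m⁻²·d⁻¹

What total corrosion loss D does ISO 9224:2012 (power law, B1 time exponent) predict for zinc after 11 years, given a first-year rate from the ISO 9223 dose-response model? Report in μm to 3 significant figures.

zinc: temperature factor f = -0.071·(8.3) = -0.5893
  Pd branch = 0.0129·Pd^0.44·e^(0.046·RH+f) = 1.478 μm/a
  Cl⁻ term: 0.0175·688.4^0.57·exp(0.008·71+0.085·18.3) = 6.065
  r_corr = 1.478 + 6.065 = 7.543 μm/a
ISO 9224: D(t) = r_corr · t^b with b = 0.813 (zinc, B1)
  D(11) = 7.543 × 11^0.813 = 7.543 × 7.025 = 52.99 μm

D(11) = 53.0 μm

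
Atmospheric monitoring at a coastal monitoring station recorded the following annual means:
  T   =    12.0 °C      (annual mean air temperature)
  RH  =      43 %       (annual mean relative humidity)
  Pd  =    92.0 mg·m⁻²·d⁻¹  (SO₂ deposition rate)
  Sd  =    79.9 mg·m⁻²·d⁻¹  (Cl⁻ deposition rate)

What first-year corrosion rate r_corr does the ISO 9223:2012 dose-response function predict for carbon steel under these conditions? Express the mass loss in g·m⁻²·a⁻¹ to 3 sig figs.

r_corr = 390 g·m⁻²·a⁻¹

carbon steel: f(T) = -0.054·(T−10) [T>10 °C] = -0.1080
  sulphur-dioxide contribution → 39.42 μm/a
  chloride contribution → 10.3 μm/a
  total first-year rate 49.72 μm/a
Convert to mass loss: 49.72 μm/a × 7.85 g/cm³ = 390.3 g·m⁻²·a⁻¹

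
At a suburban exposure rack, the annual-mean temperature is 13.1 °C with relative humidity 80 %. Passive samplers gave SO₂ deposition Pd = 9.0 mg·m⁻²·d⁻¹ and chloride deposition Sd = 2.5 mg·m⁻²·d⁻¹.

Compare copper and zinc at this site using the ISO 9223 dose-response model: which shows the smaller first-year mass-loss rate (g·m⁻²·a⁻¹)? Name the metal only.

copper: temperature factor f = -0.080·(3.1) = -0.2480
  sulphur-dioxide contribution → 0.8214 μm/a
  chloride contribution → 0.4443 μm/a
  ⇒ r_corr(copper) = 1.266 μm/a
  mass loss = 1.266 μm/a × 8.96 g/cm³ = 11.34 g·m⁻²·a⁻¹
zinc: f(T) = -0.071·(T−10) [T>10 °C] = -0.2201
  sulphur-dioxide contribution → 1.079 μm/a
  chloride contribution → 0.1704 μm/a
  ⇒ r_corr(zinc) = 1.249 μm/a
  mass loss = 1.249 μm/a × 7.14 g/cm³ = 8.921 g·m⁻²·a⁻¹
Ordering by g·m⁻²·a⁻¹: copper (11.3) > zinc (8.92)

zinc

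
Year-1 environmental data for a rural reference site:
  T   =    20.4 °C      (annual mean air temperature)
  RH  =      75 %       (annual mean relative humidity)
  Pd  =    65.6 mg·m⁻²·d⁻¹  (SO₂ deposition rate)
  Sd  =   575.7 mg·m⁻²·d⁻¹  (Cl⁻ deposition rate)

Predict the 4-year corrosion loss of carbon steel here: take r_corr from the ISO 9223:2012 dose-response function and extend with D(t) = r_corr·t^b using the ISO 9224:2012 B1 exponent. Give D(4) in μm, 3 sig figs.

D(4) = 373 μm

carbon steel: f(T) = -0.054·(T−10) [T>10 °C] = -0.5616
  sulphur-dioxide contribution → 39.84 μm/a
  chloride contribution → 141 μm/a
  ⇒ r_corr(carbon steel) = 180.8 μm/a
Power-law: D(4) = r_corr · 4^0.523
  D(4) = 180.8 × 4^0.523 = 180.8 × 2.065 = 373.4 μm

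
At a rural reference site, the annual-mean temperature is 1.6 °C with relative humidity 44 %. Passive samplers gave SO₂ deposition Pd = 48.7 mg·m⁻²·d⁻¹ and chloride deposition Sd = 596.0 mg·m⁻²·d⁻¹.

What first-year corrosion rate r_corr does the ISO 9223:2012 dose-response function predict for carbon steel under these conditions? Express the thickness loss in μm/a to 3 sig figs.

r_corr = 33.5 μm/a

carbon steel: T≤10 °C ⇒ hinge +0.150·(1.6−10) = -1.2600
  sulphur-dioxide contribution → 9.13 μm/a
  chloride contribution → 24.41 μm/a
  total first-year rate 33.54 μm/a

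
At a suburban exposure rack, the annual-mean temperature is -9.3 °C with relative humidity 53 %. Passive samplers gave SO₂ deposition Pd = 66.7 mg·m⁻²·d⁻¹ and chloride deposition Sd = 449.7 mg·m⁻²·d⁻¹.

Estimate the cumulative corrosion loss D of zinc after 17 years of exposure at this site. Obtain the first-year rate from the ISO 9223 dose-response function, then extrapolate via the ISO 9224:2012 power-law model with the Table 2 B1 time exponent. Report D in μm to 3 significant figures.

zinc: T≤10 °C ⇒ hinge +0.038·(-9.3−10) = -0.7334
  sulphur-dioxide contribution → 0.4503 μm/a
  chloride contribution → 0.3945 μm/a
  total first-year rate 0.8448 μm/a
Power-law: D(17) = r_corr · 17^0.813
  D(17) = 0.8448 × 17^0.813 = 0.8448 × 10.01 = 8.455 μm

D(17) = 8.45 μm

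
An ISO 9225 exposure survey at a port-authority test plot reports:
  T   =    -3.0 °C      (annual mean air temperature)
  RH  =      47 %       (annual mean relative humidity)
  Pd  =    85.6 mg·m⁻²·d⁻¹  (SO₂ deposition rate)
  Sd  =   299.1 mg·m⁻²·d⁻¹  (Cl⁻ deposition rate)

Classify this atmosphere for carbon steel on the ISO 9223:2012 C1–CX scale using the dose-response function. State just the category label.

carbon steel: temperature factor f = +0.150·(-13.0) = -1.9500
  SO₂ term: 1.77·85.6^0.52·exp(0.02·47-1.9500) = 6.52
  Cl⁻ term: 0.102·299.1^0.62·exp(0.033·47+0.04·-3.0) = 14.62
  r_corr = 6.52 + 14.62 = 21.14 μm/a
Category bounds: 1.3…25 μm/a bracket r_corr ⇒ C2

C2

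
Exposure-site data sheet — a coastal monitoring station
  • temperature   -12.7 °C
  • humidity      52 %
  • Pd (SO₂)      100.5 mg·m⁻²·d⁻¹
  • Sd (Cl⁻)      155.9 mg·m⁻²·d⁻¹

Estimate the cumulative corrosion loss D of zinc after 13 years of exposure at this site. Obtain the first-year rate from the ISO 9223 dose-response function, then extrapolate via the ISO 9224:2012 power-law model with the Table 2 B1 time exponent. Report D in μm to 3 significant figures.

D(13) = 4.93 μm

zinc: T≤10 °C ⇒ hinge +0.038·(-12.7−10) = -0.8626
  sulphur-dioxide contribution → 0.4526 μm/a
  chloride contribution → 0.1603 μm/a
  ⇒ r_corr(zinc) = 0.6129 μm/a
ISO 9224: D(t) = r_corr · t^b with b = 0.813 (zinc, B1)
  D(13) = 0.6129 × 13^0.813 = 0.6129 × 8.047 = 4.932 μm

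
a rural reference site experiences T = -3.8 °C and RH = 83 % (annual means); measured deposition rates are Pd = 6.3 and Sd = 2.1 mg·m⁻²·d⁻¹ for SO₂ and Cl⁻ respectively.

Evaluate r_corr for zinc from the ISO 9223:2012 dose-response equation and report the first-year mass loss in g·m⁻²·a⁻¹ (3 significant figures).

zinc: T≤10 °C ⇒ hinge +0.038·(-3.8−10) = -0.5244
  sulphur-dioxide contribution → 0.7811 μm/a
  chloride contribution → 0.03757 μm/a
  total first-year rate 0.8186 μm/a
Convert to mass loss: 0.8186 μm/a × 7.14 g/cm³ = 5.845 g·m⁻²·a⁻¹

r_corr = 5.85 g·m⁻²·a⁻¹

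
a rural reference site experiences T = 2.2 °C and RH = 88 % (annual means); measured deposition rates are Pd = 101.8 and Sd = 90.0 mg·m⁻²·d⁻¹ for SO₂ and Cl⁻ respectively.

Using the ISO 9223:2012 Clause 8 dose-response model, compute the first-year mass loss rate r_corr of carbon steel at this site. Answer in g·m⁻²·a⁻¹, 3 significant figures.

carbon steel: f(T) = +0.150·(T−10) [T≤10 °C] = -1.1700
  Pd branch = 1.77·Pd^0.52·e^(0.02·RH+f) = 35.34 μm/a
  Sd branch = 0.102·Sd^0.62·e^(0.033·RH+0.04·T) = 33.09 μm/a
  r_corr = 35.34 + 33.09 = 68.42 μm/a
Convert to mass loss: 68.42 μm/a × 7.85 g/cm³ = 537.1 g·m⁻²·a⁻¹

r_corr = 537 g·m⁻²·a⁻¹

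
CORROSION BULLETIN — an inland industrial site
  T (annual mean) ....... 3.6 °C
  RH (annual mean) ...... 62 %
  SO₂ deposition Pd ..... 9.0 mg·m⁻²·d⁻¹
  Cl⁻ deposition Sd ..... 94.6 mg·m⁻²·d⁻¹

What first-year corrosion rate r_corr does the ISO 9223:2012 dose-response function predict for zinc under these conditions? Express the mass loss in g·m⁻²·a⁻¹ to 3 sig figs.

r_corr = 7.02 g·m⁻²·a⁻¹

zinc: T≤10 °C ⇒ hinge +0.038·(3.6−10) = -0.2432
  Pd branch = 0.0129·Pd^0.44·e^(0.046·RH+f) = 0.4607 μm/a
  Cl⁻ term: 0.0175·94.6^0.57·exp(0.008·62+0.085·3.6) = 0.5219
  sum: 0.4607 + 0.5219 → r_corr = 0.9826 μm/a
Convert to mass loss: 0.9826 μm/a × 7.14 g/cm³ = 7.016 g·m⁻²·a⁻¹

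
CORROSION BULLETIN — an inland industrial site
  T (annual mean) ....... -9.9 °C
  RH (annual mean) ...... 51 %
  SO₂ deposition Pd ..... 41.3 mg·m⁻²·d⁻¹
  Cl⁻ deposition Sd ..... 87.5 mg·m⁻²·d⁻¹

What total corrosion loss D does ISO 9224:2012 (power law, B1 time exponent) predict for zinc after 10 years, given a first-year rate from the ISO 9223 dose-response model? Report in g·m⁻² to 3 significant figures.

D(10) = 21.8 g·m⁻²

zinc: f(T) = +0.038·(T−10) [T≤10 °C] = -0.7562
  SO₂ term: 0.0129·41.3^0.44·exp(0.046·51-0.7562) = 0.3251
  Sd branch = 0.0175·Sd^0.57·e^(0.008·RH+0.085·T) = 0.1451 μm/a
  sum: 0.3251 + 0.1451 → r_corr = 0.4702 μm/a
ISO 9224: D(t) = r_corr · t^b with b = 0.813 (zinc, B1)
  D(10) = 0.4702 × 10^0.813 = 0.4702 × 6.501 = 3.057 μm
  Mass loss = 3.057 μm × 7.14 g/cm³ = 21.83 g·m⁻²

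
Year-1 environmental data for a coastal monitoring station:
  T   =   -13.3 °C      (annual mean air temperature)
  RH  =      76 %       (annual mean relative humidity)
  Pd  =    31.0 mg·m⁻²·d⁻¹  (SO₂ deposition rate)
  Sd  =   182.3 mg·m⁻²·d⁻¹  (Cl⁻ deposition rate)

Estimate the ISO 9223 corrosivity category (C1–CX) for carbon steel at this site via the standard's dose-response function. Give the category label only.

carbon steel: f(T) = +0.150·(T−10) [T≤10 °C] = -3.4950
  sulphur-dioxide contribution → 1.465 μm/a
  chloride contribution → 18.55 μm/a
  total first-year rate 20.02 μm/a
ISO 9223 Table 2 (carbon steel): 1.3 < 20 ≤ 25 μm/a ⇒ C2

C2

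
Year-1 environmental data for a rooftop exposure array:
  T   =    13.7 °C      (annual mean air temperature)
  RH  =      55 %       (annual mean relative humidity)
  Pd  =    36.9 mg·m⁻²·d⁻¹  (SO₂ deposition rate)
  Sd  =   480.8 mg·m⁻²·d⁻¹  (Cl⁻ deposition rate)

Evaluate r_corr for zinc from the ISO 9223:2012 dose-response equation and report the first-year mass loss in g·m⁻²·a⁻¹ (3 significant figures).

zinc: T>10 °C ⇒ hinge -0.071·(13.7−10) = -0.2627
  sulphur-dioxide contribution → 0.6092 μm/a
  chloride contribution → 2.942 μm/a
  ⇒ r_corr(zinc) = 3.551 μm/a
Convert to mass loss: 3.551 μm/a × 7.14 g/cm³ = 25.35 g·m⁻²·a⁻¹

r_corr = 25.4 g·m⁻²·a⁻¹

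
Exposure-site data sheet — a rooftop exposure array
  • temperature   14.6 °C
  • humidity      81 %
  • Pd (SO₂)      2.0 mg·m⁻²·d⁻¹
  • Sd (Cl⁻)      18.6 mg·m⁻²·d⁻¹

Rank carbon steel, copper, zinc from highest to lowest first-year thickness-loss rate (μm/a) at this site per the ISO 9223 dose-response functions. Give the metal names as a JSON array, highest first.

["carbon steel", "copper", "zinc"]

carbon steel: temperature factor f = -0.054·(4.6) = -0.2484
  SO₂ term: 1.77·2.0^0.52·exp(0.02·81-0.2484) = 10
  Cl⁻ term: 0.102·18.6^0.62·exp(0.033·81+0.04·14.6) = 16.23
  sum: 10 + 16.23 → r_corr = 26.23 μm/a
copper: temperature factor f = -0.080·(4.6) = -0.3680
  Pd branch = 0.0053·Pd^0.26·e^(0.059·RH+f) = 0.5227 μm/a
  Sd branch = 0.01025·Sd^0.27·e^(0.036·RH+0.049·T) = 0.8523 μm/a
  sum: 0.5227 + 0.8523 → r_corr = 1.375 μm/a
zinc: T>10 °C ⇒ hinge -0.071·(14.6−10) = -0.3266
  Pd branch = 0.0129·Pd^0.44·e^(0.046·RH+f) = 0.5241 μm/a
  Cl⁻ term: 0.0175·18.6^0.57·exp(0.008·81+0.085·14.6) = 0.6124
  r_corr = 0.5241 + 0.6124 = 1.136 μm/a
Ordering by μm/a: carbon steel (26.2) > copper (1.37) > zinc (1.14)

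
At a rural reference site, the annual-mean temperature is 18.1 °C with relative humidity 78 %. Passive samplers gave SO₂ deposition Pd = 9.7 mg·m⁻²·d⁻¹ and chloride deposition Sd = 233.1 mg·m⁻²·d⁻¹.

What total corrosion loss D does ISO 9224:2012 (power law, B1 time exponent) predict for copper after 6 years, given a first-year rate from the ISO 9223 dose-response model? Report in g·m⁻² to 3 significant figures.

D(6) = 68.0 g·m⁻²

copper: temperature factor f = -0.080·(8.1) = -0.6480
  SO₂ term: 0.0053·9.7^0.26·exp(0.059·78-0.6480) = 0.4989
  Cl⁻ term: 0.01025·233.1^0.27·exp(0.036·78+0.049·18.1) = 1.797
  r_corr = 0.4989 + 1.797 = 2.296 μm/a
ISO 9224: D(t) = r_corr · t^b with b = 0.667 (copper, B1)
  D(6) = 2.296 × 6^0.667 = 2.296 × 3.304 = 7.587 μm
  Mass loss = 7.587 μm × 8.96 g/cm³ = 67.98 g·m⁻²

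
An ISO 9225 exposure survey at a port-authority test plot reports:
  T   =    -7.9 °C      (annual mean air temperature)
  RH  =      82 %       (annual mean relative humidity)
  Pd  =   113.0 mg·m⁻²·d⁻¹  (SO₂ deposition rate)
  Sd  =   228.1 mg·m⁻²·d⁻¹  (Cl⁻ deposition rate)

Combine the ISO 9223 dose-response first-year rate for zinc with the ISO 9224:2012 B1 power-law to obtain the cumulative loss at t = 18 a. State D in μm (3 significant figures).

zinc: temperature factor f = +0.038·(-17.9) = -0.6802
  sulphur-dioxide contribution → 2.274 μm/a
  chloride contribution → 0.3806 μm/a
  total first-year rate 2.654 μm/a
Power-law: D(18) = r_corr · 18^0.813
  D(18) = 2.654 × 18^0.813 = 2.654 × 10.48 = 27.83 μm

D(18) = 27.8 μm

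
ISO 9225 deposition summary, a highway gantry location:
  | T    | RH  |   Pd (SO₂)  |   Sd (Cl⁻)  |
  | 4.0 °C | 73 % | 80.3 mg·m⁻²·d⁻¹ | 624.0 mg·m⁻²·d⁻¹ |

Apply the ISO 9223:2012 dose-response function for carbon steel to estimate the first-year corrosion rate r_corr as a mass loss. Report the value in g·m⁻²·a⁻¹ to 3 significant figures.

carbon steel: temperature factor f = +0.150·(-6.0) = -0.9000
  sulphur-dioxide contribution → 30.31 μm/a
  chloride contribution → 72 μm/a
  total first-year rate 102.3 μm/a
Convert to mass loss: 102.3 μm/a × 7.85 g/cm³ = 803.1 g·m⁻²·a⁻¹

r_corr = 803 g·m⁻²·a⁻¹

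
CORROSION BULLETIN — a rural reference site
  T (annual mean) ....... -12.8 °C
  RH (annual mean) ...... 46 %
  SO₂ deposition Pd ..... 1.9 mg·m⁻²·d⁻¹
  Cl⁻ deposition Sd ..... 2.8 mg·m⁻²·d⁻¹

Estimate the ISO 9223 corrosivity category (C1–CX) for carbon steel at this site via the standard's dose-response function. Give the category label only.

carbon steel: T≤10 °C ⇒ hinge +0.150·(-12.8−10) = -3.4200
  sulphur-dioxide contribution → 0.2029 μm/a
  chloride contribution → 0.5281 μm/a
  ⇒ r_corr(carbon steel) = 0.731 μm/a
ISO 9223 Table 2 (carbon steel): 0 < 0.731 ≤ 1.3 μm/a ⇒ C1

C1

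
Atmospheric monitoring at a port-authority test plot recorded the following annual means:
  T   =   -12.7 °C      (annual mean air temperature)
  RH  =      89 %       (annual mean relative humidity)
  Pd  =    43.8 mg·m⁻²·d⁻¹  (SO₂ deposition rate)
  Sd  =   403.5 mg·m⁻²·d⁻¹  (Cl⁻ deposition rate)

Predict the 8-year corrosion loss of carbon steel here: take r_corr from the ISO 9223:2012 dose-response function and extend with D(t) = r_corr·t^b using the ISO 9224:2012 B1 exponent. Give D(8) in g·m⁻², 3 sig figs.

carbon steel: temperature factor f = +0.150·(-22.7) = -3.4050
  SO₂ term: 1.77·43.8^0.52·exp(0.02·89-3.4050) = 2.488
  Cl⁻ term: 0.102·403.5^0.62·exp(0.033·89+0.04·-12.7) = 47.77
  r_corr = 2.488 + 47.77 = 50.25 μm/a
Power-law: D(8) = r_corr · 8^0.523
  D(8) = 50.25 × 8^0.523 = 50.25 × 2.967 = 149.1 μm
  Mass loss = 149.1 μm × 7.85 g/cm³ = 1170 g·m⁻²

D(8) = 1.17e+03 g·m⁻²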